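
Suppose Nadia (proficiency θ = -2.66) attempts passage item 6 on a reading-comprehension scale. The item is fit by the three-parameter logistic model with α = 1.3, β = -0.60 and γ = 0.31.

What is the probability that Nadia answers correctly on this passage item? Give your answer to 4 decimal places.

0.3544

P(θ) = γ + (1 − γ) · 1 / (1 + exp(−α(θ − β)))
Exponent: 1.3 × (-2.66 − (-0.60)) = -2.6780
1/(1 + e^{2.6780}) = 0.0643
P = 0.31 + 0.69 × 0.0643 = 0.3544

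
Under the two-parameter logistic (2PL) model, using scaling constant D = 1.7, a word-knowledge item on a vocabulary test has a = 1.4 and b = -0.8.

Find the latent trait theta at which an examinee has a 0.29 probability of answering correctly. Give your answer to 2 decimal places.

-1.18

P(theta) = 1 / (1 + exp(−D·a(theta − b)))
logit = ln(0.2900/0.7100) = -0.8954
theta = b + logit/(1.7·a) = -0.8 + (-0.8954)/2.3800 = -1.1762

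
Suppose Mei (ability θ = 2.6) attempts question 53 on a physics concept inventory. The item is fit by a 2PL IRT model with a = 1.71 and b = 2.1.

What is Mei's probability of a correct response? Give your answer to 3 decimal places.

P(θ) = 1 / (1 + exp(−a(θ − b)))
Exponent: 1.71 × (2.6 − 2.1) = 0.8550
1/(1 + e^{-0.8550}) = 0.7016

0.702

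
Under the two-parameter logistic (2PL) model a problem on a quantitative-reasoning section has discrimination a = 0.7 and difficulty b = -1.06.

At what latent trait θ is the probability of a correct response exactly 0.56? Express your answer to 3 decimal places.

P(θ) = 1 / (1 + exp(−a(θ − b)))
logit = ln(0.5600/0.4400) = 0.2412
θ = b + logit/(a) = -1.06 + 0.2412/0.7000 = -0.7155

-0.715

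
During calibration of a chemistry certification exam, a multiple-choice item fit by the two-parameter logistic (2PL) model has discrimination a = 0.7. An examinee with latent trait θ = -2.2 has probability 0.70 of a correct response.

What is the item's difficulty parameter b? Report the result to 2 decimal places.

-3.41

P(θ) = 1 / (1 + exp(−a(θ − b)))
logit(0.70) = ln(0.70/0.30) = 0.8473
b = θ − logit/(a) = -2.2 − 0.8473/0.7000 = -3.4104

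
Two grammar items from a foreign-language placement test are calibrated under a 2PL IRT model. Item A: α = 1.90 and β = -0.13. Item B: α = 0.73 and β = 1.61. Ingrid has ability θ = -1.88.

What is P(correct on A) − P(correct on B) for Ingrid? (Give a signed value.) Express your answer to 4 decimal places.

P(θ) = 1 / (1 + exp(−α(θ − β)))
P_A = 0.0347
P_B = 0.0726
P_A − P_B = -0.0379

-0.0379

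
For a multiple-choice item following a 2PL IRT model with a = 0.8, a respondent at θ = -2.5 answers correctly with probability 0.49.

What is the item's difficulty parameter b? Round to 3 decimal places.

P(θ) = 1 / (1 + exp(−a(θ − b)))
logit(0.49) = ln(0.49/0.51) = -0.0400
b = θ − logit/(a) = -2.5 − (-0.0400)/0.8000 = -2.4500

-2.450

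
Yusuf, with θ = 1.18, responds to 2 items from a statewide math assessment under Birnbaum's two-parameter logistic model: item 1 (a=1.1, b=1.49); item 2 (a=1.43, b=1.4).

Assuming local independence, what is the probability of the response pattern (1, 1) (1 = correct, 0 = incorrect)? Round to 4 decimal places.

0.1754

P(θ) = 1 / (1 + exp(−a(θ − b)))
P_1 = 1/(1+e^{0.3410}) = 0.4156
P_2 = 1/(1+e^{0.3146}) = 0.4220
L = P_1 × P_2 = 0.4156 × 0.4220 = 0.17537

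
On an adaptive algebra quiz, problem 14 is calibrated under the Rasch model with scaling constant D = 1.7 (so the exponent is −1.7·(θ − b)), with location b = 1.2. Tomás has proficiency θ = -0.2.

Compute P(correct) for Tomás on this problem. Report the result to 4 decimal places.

0.0847

P(θ) = 1 / (1 + exp(−D·(θ − b)))
Exponent: 1.7 × (-0.2 − 1.2) = -2.3800
1/(1 + e^{2.3800}) = 0.0847
P = 0.0847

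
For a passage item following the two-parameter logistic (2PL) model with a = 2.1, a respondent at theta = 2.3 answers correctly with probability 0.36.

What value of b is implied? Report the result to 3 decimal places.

P(theta) = 1 / (1 + exp(−a(theta − b)))
logit(0.36) = ln(0.36/0.64) = -0.5754
b = theta − logit/(a) = 2.3 − (-0.5754)/2.1000 = 2.5740

2.574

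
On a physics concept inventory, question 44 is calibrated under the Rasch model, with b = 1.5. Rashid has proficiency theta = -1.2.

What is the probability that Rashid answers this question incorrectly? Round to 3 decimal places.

P(theta) = 1 / (1 + exp(−(theta − b)))
Exponent: (-1.2 − 1.5) = -2.7000
1/(1 + e^{2.7000}) = 0.0630
P = 0.0630
P(incorrect) = 1 − 0.0630 = 0.9370

0.937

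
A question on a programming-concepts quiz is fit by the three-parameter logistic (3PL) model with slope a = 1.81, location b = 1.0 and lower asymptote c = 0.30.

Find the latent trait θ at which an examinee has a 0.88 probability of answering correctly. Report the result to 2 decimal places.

P(θ) = c + (1 − c) · 1 / (1 + exp(−a(θ − b)))
Remove guessing floor: (0.88 − 0.30)/(1 − 0.30) = 0.8286
logit = ln(0.8286/0.1714) = 1.5755
θ = b + logit/(a) = 1.0 + 1.5755/1.8100 = 1.8705

1.87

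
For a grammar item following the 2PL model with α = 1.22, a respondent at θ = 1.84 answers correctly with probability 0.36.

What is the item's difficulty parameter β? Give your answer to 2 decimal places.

P(θ) = 1 / (1 + exp(−α(θ − β)))
logit(0.36) = ln(0.36/0.64) = -0.5754
β = θ − logit/(α) = 1.84 − (-0.5754)/1.2200 = 2.3116

2.31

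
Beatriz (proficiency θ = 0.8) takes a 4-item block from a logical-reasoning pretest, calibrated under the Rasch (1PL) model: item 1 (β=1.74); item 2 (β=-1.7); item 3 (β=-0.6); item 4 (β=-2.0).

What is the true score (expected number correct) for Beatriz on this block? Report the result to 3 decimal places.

2.950

P(θ) = 1 / (1 + exp(−(θ − β)))
P_1 = 1/(1+e^{0.9400}) = 0.2809
P_2 = 1/(1+e^{-2.5000}) = 0.9241
P_3 = 1/(1+e^{-1.4000}) = 0.8022
P_4 = 1/(1+e^{-2.8000}) = 0.9427
E[score] = 0.2809 + 0.9241 + 0.8022 + 0.9427 = 2.9499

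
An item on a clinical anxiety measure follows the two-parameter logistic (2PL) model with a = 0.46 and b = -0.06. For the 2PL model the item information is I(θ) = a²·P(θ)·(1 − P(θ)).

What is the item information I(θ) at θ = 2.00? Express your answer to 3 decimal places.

0.043

P = 1/(1+e^{-0.9476}) = 0.7206
P(1−P) = 0.7206 × 0.2794 = 0.2013
I = a² × P(1−P) = 0.46² × 0.2013 = 0.04260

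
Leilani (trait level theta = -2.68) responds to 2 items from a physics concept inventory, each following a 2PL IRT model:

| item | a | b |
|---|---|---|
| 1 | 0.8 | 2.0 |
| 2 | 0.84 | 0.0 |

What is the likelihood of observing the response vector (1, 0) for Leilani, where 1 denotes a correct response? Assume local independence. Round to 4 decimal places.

P(theta) = 1 / (1 + exp(−a(theta − b)))
P_1 = 1/(1+e^{3.7440}) = 0.0231
P_2 = 1/(1+e^{2.2512}) = 0.0952
L = P_1 × (1−P_2) = 0.0231 × 0.9048 = 0.02091

0.0209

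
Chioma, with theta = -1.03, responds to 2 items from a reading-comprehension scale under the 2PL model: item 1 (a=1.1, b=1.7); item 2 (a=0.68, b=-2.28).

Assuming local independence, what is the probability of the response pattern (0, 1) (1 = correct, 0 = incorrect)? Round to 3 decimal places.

0.667

P(theta) = 1 / (1 + exp(−a(theta − b)))
P_1 = 1/(1+e^{3.0030}) = 0.0473
P_2 = 1/(1+e^{-0.8500}) = 0.7006
L = (1−P_1) × P_2 = 0.9527 × 0.7006 = 0.66744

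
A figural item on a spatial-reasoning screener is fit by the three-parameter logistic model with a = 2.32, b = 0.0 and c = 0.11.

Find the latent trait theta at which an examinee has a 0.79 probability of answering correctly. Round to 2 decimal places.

0.51

P(theta) = c + (1 − c) · 1 / (1 + exp(−a(theta − b)))
Remove guessing floor: (0.79 − 0.11)/(1 − 0.11) = 0.7640
logit = ln(0.7640/0.2360) = 1.1750
theta = b + logit/(a) = 0.0 + 1.1750/2.3200 = 0.5065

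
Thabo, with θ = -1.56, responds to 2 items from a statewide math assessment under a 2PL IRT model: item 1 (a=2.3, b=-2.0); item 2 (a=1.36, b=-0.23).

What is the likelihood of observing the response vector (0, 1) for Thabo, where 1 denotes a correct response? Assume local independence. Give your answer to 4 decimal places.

0.0375

P(θ) = 1 / (1 + exp(−a(θ − b)))
P_1 = 1/(1+e^{-1.0120}) = 0.7334
P_2 = 1/(1+e^{1.8088}) = 0.1408
L = (1−P_1) × P_2 = 0.2666 × 0.1408 = 0.03753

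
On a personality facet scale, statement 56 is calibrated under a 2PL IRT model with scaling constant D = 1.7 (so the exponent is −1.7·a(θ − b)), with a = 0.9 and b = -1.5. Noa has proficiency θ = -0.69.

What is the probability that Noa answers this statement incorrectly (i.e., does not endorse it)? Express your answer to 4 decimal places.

P(θ) = 1 / (1 + exp(−D·a(θ − b)))
Exponent: 1.7 × 0.9 × (-0.69 − (-1.5)) = 1.2393
1/(1 + e^{-1.2393}) = 0.7754
P = 0.7754
P(incorrect) = 1 − 0.7754 = 0.2246

0.2246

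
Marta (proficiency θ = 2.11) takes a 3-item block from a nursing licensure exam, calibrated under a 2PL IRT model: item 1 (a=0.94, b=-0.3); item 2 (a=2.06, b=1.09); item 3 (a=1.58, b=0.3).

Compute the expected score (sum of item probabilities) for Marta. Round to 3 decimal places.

2.743

P(θ) = 1 / (1 + exp(−a(θ − b)))
P_1 = 1/(1+e^{-2.2654}) = 0.9060
P_2 = 1/(1+e^{-2.1012}) = 0.8910
P_3 = 1/(1+e^{-2.8598}) = 0.9458
E[score] = 0.9060 + 0.8910 + 0.9458 = 2.7428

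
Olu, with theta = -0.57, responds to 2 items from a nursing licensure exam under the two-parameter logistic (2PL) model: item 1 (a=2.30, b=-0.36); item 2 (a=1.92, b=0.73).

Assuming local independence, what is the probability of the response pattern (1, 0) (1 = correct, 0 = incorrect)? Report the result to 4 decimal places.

P(theta) = 1 / (1 + exp(−a(theta − b)))
P_1 = 1/(1+e^{0.4830}) = 0.3815
P_2 = 1/(1+e^{2.4960}) = 0.0761
L = P_1 × (1−P_2) = 0.3815 × 0.9239 = 0.35249

0.3525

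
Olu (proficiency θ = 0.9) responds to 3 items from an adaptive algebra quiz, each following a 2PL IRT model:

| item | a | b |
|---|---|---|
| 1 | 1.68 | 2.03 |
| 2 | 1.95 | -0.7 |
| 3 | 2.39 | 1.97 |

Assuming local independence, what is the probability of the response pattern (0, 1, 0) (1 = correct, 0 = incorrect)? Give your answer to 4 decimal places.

0.7730

P(θ) = 1 / (1 + exp(−a(θ − b)))
P_1 = 1/(1+e^{1.8984}) = 0.1303
P_2 = 1/(1+e^{-3.1200}) = 0.9577
P_3 = 1/(1+e^{2.5573}) = 0.0719
L = (1−P_1) × P_2 × (1−P_3) = 0.8697 × 0.9577 × 0.9281 = 0.77301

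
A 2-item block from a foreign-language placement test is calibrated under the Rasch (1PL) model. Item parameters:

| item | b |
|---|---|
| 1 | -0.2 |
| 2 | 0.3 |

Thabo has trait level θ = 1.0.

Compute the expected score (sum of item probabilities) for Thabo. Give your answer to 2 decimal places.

P(θ) = 1 / (1 + exp(−(θ − b)))
P_1 = 1/(1+e^{-1.2000}) = 0.7685
P_2 = 1/(1+e^{-0.7000}) = 0.6682
E[score] = 0.7685 + 0.6682 = 1.4367

1.44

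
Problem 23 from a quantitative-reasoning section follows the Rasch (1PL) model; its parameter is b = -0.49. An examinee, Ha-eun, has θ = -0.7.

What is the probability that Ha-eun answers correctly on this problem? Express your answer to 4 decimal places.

P(θ) = 1 / (1 + exp(−(θ − b)))
Exponent: (-0.7 − (-0.49)) = -0.2100
1/(1 + e^{0.2100}) = 0.4477
P = 0.4477

0.4477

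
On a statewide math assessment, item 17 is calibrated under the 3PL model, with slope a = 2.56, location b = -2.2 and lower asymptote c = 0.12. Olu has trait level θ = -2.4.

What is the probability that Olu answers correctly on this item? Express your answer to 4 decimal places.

P(θ) = c + (1 − c) · 1 / (1 + exp(−a(θ − b)))
Exponent: 2.56 × (-2.4 − (-2.2)) = -0.5120
1/(1 + e^{0.5120}) = 0.3747
P = 0.12 + 0.88 × 0.3747 = 0.4498

0.4498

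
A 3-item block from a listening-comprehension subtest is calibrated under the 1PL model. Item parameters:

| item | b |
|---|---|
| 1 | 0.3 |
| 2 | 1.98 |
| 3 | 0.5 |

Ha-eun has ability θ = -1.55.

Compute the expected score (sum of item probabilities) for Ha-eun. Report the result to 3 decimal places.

P(θ) = 1 / (1 + exp(−(θ − b)))
P_1 = 1/(1+e^{1.8500}) = 0.1359
P_2 = 1/(1+e^{3.5300}) = 0.0285
P_3 = 1/(1+e^{2.0500}) = 0.1141
E[score] = 0.1359 + 0.0285 + 0.1141 = 0.2784

0.278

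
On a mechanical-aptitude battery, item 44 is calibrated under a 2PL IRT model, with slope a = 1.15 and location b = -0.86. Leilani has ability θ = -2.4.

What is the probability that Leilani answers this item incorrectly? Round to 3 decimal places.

P(θ) = 1 / (1 + exp(−a(θ − b)))
Exponent: 1.15 × (-2.4 − (-0.86)) = -1.7710
1/(1 + e^{1.7710}) = 0.1454
P(incorrect) = 1 − 0.1454 = 0.8546

0.855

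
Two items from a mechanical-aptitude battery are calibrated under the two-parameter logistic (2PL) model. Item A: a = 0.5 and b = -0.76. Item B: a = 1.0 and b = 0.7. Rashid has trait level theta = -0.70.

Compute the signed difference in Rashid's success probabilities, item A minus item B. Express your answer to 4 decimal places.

P(theta) = 1 / (1 + exp(−a(theta − b)))
P_A = 0.5075
P_B = 0.1978
P_A − P_B = 0.3097

0.3097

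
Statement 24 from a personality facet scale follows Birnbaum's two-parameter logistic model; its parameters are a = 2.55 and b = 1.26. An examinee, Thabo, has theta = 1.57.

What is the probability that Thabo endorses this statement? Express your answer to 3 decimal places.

P(theta) = 1 / (1 + exp(−a(theta − b)))
Exponent: 2.55 × (1.57 − 1.26) = 0.7905
1/(1 + e^{-0.7905}) = 0.6879

0.688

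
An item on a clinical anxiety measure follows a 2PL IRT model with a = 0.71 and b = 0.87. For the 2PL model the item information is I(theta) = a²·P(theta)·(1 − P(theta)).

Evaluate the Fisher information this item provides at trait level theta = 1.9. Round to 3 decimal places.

P = 1/(1+e^{-0.7313}) = 0.6751
P(1−P) = 0.6751 × 0.3249 = 0.2193
I = a² × P(1−P) = 0.71² × 0.2193 = 0.11057

0.111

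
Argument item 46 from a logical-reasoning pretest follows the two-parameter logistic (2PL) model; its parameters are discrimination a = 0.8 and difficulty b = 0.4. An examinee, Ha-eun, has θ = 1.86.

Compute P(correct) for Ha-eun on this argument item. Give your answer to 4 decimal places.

0.7628

P(θ) = 1 / (1 + exp(−a(θ − b)))
Exponent: 0.8 × (1.86 − 0.4) = 1.1680
1/(1 + e^{-1.1680}) = 0.7628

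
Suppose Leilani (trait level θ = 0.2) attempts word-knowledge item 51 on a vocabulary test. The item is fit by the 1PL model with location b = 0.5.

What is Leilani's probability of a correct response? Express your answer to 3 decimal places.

0.426

P(θ) = 1 / (1 + exp(−(θ − b)))
Exponent: (0.2 − 0.5) = -0.3000
1/(1 + e^{0.3000}) = 0.4256
P = 0.4256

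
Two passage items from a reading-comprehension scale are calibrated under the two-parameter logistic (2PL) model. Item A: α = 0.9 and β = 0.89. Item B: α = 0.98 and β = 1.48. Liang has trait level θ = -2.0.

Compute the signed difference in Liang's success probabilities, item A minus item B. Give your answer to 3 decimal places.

P(θ) = 1 / (1 + exp(−α(θ − β)))
P_A = 0.0691
P_B = 0.0320
P_A − P_B = 0.0371

0.037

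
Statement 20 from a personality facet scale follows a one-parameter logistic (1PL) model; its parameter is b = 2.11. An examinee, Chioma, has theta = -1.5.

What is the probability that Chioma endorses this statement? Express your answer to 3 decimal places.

P(theta) = 1 / (1 + exp(−(theta − b)))
Exponent: (-1.5 − 2.11) = -3.6100
1/(1 + e^{3.6100}) = 0.0263
P = 0.0263

0.026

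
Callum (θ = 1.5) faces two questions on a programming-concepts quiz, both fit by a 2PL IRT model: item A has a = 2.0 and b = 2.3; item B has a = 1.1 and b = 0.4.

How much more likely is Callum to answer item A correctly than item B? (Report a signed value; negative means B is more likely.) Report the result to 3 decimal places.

-0.602

P(θ) = 1 / (1 + exp(−a(θ − b)))
P_A = 0.1680
P_B = 0.7703
P_A − P_B = -0.6023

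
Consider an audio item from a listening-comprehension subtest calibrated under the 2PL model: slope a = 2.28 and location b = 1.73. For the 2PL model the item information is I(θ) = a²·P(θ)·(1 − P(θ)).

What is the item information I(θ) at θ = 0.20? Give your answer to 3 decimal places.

0.150

P = 1/(1+e^{3.4884}) = 0.0296
P(1−P) = 0.0296 × 0.9704 = 0.0288
I = a² × P(1−P) = 2.28² × 0.0288 = 0.14953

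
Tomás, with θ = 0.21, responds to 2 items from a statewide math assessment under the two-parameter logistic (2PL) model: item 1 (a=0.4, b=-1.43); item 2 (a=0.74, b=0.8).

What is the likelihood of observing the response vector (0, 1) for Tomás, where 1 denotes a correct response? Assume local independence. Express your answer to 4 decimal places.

0.1341

P(θ) = 1 / (1 + exp(−a(θ − b)))
P_1 = 1/(1+e^{-0.6560}) = 0.6584
P_2 = 1/(1+e^{0.4366}) = 0.3926
L = (1−P_1) × P_2 = 0.3416 × 0.3926 = 0.13411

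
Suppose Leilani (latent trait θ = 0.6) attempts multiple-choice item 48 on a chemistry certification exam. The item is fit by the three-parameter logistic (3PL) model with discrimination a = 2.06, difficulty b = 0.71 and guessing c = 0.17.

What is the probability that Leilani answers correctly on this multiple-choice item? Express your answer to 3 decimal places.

P(θ) = c + (1 − c) · 1 / (1 + exp(−a(θ − b)))
Exponent: 2.06 × (0.6 − 0.71) = -0.2266
1/(1 + e^{0.2266}) = 0.4436
P = 0.17 + 0.83 × 0.4436 = 0.5382

0.538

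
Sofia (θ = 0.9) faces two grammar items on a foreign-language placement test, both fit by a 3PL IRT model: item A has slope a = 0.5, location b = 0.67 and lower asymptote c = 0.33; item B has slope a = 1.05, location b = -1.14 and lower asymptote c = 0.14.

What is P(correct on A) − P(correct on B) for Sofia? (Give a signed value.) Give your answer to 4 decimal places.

P(θ) = c + (1 − c) · 1 / (1 + exp(−a(θ − b)))
P_A = 0.6842
P_B = 0.9096
P_A − P_B = -0.2254

-0.2254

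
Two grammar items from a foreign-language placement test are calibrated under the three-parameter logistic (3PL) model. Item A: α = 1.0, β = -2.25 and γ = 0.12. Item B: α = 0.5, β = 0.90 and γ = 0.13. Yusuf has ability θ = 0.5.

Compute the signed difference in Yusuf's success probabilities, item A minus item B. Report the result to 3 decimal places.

0.425

P(θ) = γ + (1 − γ) · 1 / (1 + exp(−α(θ − β)))
P_A = 0.9471
P_B = 0.5216
P_A − P_B = 0.4255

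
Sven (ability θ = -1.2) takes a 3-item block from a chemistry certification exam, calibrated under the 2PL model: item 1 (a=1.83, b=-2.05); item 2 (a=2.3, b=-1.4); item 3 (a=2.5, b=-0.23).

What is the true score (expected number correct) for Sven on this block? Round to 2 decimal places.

P(θ) = 1 / (1 + exp(−a(θ − b)))
P_1 = 1/(1+e^{-1.5555}) = 0.8257
P_2 = 1/(1+e^{-0.4600}) = 0.6130
P_3 = 1/(1+e^{2.4250}) = 0.0813
E[score] = 0.8257 + 0.6130 + 0.0813 = 1.5200

1.52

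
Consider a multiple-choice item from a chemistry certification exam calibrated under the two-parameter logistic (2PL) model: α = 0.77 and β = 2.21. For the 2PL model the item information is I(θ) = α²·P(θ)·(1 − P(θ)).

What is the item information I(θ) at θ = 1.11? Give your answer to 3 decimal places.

0.125

P = 1/(1+e^{0.8470}) = 0.3001
P(1−P) = 0.3001 × 0.6999 = 0.2100
I = α² × P(1−P) = 0.77² × 0.2100 = 0.12452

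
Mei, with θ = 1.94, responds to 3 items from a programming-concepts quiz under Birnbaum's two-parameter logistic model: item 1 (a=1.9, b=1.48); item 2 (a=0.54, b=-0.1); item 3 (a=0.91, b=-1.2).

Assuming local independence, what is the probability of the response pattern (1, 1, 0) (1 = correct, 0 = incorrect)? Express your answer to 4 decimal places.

P(θ) = 1 / (1 + exp(−a(θ − b)))
P_1 = 1/(1+e^{-0.8740}) = 0.7056
P_2 = 1/(1+e^{-1.1016}) = 0.7506
P_3 = 1/(1+e^{-2.8574}) = 0.9457
L = P_1 × P_2 × (1−P_3) = 0.7056 × 0.7506 × 0.0543 = 0.02876

0.0288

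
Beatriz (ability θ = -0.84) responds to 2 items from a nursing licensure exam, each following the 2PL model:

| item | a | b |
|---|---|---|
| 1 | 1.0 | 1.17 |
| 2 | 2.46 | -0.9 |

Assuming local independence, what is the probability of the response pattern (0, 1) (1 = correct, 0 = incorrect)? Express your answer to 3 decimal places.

P(θ) = 1 / (1 + exp(−a(θ − b)))
P_1 = 1/(1+e^{2.0100}) = 0.1182
P_2 = 1/(1+e^{-0.1476}) = 0.5368
L = (1−P_1) × P_2 = 0.8818 × 0.5368 = 0.47340

0.473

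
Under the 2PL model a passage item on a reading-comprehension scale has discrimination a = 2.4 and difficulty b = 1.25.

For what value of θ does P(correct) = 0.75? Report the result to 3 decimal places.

P(θ) = 1 / (1 + exp(−a(θ − b)))
logit = ln(0.7500/0.2500) = 1.0986
θ = b + logit/(a) = 1.25 + 1.0986/2.4000 = 1.7078

1.708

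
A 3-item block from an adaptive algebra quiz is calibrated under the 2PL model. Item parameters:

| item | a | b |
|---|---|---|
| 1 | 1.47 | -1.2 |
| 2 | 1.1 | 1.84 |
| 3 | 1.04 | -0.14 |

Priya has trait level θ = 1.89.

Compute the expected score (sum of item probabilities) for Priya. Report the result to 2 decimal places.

2.40

P(θ) = 1 / (1 + exp(−a(θ − b)))
P_1 = 1/(1+e^{-4.5423}) = 0.9895
P_2 = 1/(1+e^{-0.0550}) = 0.5137
P_3 = 1/(1+e^{-2.1112}) = 0.8920
E[score] = 0.9895 + 0.5137 + 0.8920 = 2.3952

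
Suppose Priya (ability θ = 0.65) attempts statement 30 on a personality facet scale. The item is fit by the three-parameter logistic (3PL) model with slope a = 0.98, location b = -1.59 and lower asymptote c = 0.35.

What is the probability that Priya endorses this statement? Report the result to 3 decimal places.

P(θ) = c + (1 − c) · 1 / (1 + exp(−a(θ − b)))
Exponent: 0.98 × (0.65 − (-1.59)) = 2.1952
1/(1 + e^{-2.1952}) = 0.8998
P = 0.35 + 0.65 × 0.8998 = 0.9349

0.935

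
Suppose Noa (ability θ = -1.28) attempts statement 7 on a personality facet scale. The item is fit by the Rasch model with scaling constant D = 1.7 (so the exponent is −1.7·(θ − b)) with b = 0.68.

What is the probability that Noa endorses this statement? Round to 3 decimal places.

P(θ) = 1 / (1 + exp(−D·(θ − b)))
Exponent: 1.7 × (-1.28 − 0.68) = -3.3320
1/(1 + e^{3.3320}) = 0.0345
P = 0.0345

0.034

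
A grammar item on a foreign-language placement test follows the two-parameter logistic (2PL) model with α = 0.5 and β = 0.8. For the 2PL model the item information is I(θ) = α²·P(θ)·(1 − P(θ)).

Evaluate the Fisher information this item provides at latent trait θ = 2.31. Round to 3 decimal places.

0.054

P = 1/(1+e^{-0.7550}) = 0.6803
P(1−P) = 0.6803 × 0.3197 = 0.2175
I = α² × P(1−P) = 0.5² × 0.2175 = 0.05438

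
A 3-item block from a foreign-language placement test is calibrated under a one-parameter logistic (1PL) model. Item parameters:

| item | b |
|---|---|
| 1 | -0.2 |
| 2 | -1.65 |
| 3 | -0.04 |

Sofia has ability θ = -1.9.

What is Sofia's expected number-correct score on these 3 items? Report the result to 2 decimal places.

0.73

P(θ) = 1 / (1 + exp(−(θ − b)))
P_1 = 1/(1+e^{1.7000}) = 0.1545
P_2 = 1/(1+e^{0.2500}) = 0.4378
P_3 = 1/(1+e^{1.8600}) = 0.1347
E[score] = 0.1545 + 0.4378 + 0.1347 = 0.7270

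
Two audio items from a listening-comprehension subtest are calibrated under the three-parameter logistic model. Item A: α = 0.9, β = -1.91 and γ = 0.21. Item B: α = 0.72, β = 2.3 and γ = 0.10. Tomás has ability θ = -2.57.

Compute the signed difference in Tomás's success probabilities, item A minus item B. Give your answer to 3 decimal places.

0.365

P(θ) = γ + (1 − γ) · 1 / (1 + exp(−α(θ − β)))
P_A = 0.4910
P_B = 0.1262
P_A − P_B = 0.3648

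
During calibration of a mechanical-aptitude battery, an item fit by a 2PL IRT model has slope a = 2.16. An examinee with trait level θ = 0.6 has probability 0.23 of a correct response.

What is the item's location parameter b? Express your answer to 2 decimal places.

1.16

P(θ) = 1 / (1 + exp(−a(θ − b)))
logit(0.23) = ln(0.23/0.77) = -1.2083
b = θ − logit/(a) = 0.6 − (-1.2083)/2.1600 = 1.1594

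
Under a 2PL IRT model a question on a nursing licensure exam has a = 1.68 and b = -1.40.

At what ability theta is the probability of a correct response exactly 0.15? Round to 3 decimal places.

P(theta) = 1 / (1 + exp(−a(theta − b)))
logit = ln(0.1500/0.8500) = -1.7346
theta = b + logit/(a) = -1.40 + (-1.7346)/1.6800 = -2.4325

-2.433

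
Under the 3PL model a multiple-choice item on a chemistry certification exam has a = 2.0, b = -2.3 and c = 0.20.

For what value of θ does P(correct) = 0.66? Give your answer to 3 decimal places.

P(θ) = c + (1 − c) · 1 / (1 + exp(−a(θ − b)))
Remove guessing floor: (0.66 − 0.20)/(1 − 0.20) = 0.5750
logit = ln(0.5750/0.4250) = 0.3023
θ = b + logit/(a) = -2.3 + 0.3023/2.0000 = -2.1489

-2.149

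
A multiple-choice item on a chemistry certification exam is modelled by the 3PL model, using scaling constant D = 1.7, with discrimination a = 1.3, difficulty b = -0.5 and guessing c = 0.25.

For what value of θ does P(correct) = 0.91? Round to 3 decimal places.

0.402

P(θ) = c + (1 − c) · 1 / (1 + exp(−D·a(θ − b)))
Remove guessing floor: (0.91 − 0.25)/(1 − 0.25) = 0.8800
logit = ln(0.8800/0.1200) = 1.9924
θ = b + logit/(1.7·a) = -0.5 + 1.9924/2.2100 = 0.4016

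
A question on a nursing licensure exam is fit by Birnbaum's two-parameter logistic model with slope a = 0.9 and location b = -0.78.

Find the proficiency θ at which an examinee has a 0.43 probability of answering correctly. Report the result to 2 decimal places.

P(θ) = 1 / (1 + exp(−a(θ − b)))
logit = ln(0.4300/0.5700) = -0.2819
θ = b + logit/(a) = -0.78 + (-0.2819)/0.9000 = -1.0932

-1.09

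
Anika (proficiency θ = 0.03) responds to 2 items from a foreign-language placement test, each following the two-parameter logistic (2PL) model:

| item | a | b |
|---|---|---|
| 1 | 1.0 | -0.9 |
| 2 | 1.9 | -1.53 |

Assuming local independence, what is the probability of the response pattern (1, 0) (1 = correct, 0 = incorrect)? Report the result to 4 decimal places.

0.0352

P(θ) = 1 / (1 + exp(−a(θ − b)))
P_1 = 1/(1+e^{-0.9300}) = 0.7171
P_2 = 1/(1+e^{-2.9640}) = 0.9509
L = P_1 × (1−P_2) = 0.7171 × 0.0491 = 0.03519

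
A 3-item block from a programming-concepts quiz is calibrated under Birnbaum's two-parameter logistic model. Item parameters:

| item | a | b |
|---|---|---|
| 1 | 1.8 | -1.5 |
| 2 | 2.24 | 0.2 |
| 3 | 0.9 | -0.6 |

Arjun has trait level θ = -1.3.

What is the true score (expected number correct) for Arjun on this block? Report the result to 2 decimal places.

P(θ) = 1 / (1 + exp(−a(θ − b)))
P_1 = 1/(1+e^{-0.3600}) = 0.5890
P_2 = 1/(1+e^{3.3600}) = 0.0336
P_3 = 1/(1+e^{0.6300}) = 0.3475
E[score] = 0.5890 + 0.0336 + 0.3475 = 0.9701

0.97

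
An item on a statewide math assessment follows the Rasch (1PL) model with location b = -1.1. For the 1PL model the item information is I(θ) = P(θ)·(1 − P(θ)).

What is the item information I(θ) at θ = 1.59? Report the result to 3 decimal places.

P = 1/(1+e^{-2.6900}) = 0.9364
P(1−P) = 0.9364 × 0.0636 = 0.0595
I = P(1−P) = 0.05953

0.060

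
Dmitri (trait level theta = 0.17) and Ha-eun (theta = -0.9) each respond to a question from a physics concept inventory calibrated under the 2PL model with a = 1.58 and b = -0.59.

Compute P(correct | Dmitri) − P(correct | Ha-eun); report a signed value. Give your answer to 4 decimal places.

P(theta) = 1 / (1 + exp(−a(theta − b)))
P(Dmitri) = 0.7687  [exponent 1.2008]
P(Ha-eun) = 0.3799  [exponent -0.4898]
Difference = 0.7687 − 0.3799 = 0.3887

0.3887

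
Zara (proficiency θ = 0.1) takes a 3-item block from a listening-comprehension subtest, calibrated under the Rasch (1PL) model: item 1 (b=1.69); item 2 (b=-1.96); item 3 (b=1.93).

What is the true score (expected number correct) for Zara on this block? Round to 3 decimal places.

P(θ) = 1 / (1 + exp(−(θ − b)))
P_1 = 1/(1+e^{1.5900}) = 0.1694
P_2 = 1/(1+e^{-2.0600}) = 0.8870
P_3 = 1/(1+e^{1.8300}) = 0.1382
E[score] = 0.1694 + 0.8870 + 0.1382 = 1.1946

1.195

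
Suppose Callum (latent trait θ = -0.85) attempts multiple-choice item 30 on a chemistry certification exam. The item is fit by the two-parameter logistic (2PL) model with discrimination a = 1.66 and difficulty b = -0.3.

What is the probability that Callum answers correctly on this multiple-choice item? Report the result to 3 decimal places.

0.286

P(θ) = 1 / (1 + exp(−a(θ − b)))
Exponent: 1.66 × (-0.85 − (-0.3)) = -0.9130
1/(1 + e^{0.9130}) = 0.2864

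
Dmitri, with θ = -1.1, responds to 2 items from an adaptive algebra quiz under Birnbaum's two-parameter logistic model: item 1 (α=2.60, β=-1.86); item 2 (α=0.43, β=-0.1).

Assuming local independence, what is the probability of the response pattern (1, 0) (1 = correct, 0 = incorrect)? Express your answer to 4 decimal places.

P(θ) = 1 / (1 + exp(−α(θ − β)))
P_1 = 1/(1+e^{-1.9760}) = 0.8783
P_2 = 1/(1+e^{0.4300}) = 0.3941
L = P_1 × (1−P_2) = 0.8783 × 0.6059 = 0.53211

0.5321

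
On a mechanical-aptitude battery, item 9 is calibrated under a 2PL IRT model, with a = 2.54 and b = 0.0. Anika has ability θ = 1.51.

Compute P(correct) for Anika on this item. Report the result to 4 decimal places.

0.9789

P(θ) = 1 / (1 + exp(−a(θ − b)))
Exponent: 2.54 × (1.51 − 0.0) = 3.8354
1/(1 + e^{-3.8354}) = 0.9789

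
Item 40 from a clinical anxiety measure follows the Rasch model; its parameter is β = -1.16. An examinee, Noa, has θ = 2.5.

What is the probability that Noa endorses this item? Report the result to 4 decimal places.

0.9749

P(θ) = 1 / (1 + exp(−(θ − β)))
Exponent: (2.5 − (-1.16)) = 3.6600
1/(1 + e^{-3.6600}) = 0.9749
P = 0.9749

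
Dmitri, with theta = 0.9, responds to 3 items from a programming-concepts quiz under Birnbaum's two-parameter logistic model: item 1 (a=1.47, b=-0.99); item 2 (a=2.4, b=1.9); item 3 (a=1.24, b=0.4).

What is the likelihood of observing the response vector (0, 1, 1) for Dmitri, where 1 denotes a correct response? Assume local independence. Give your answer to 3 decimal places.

0.003

P(theta) = 1 / (1 + exp(−a(theta − b)))
P_1 = 1/(1+e^{-2.7783}) = 0.9415
P_2 = 1/(1+e^{2.4000}) = 0.0832
P_3 = 1/(1+e^{-0.6200}) = 0.6502
L = (1−P_1) × P_2 × P_3 = 0.0585 × 0.0832 × 0.6502 = 0.00316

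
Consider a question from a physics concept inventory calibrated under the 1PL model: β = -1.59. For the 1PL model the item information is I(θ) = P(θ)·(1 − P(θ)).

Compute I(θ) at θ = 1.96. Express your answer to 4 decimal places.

0.0271

P = 1/(1+e^{-3.5500}) = 0.9721
P(1−P) = 0.9721 × 0.0279 = 0.0271
I = P(1−P) = 0.02714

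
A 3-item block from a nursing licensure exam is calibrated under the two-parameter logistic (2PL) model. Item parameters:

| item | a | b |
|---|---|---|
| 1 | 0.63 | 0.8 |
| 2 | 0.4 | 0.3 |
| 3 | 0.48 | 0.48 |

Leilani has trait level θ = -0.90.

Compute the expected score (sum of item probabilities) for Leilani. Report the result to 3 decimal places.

P(θ) = 1 / (1 + exp(−a(θ − b)))
P_1 = 1/(1+e^{1.0710}) = 0.2552
P_2 = 1/(1+e^{0.4800}) = 0.3823
P_3 = 1/(1+e^{0.6624}) = 0.3402
E[score] = 0.2552 + 0.3823 + 0.3402 = 0.9777

0.978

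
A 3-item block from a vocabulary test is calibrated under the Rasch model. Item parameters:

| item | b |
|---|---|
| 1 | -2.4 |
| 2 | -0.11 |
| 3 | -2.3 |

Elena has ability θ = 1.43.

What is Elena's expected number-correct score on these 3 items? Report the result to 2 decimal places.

P(θ) = 1 / (1 + exp(−(θ − b)))
P_1 = 1/(1+e^{-3.8300}) = 0.9788
P_2 = 1/(1+e^{-1.5400}) = 0.8235
P_3 = 1/(1+e^{-3.7300}) = 0.9766
E[score] = 0.9788 + 0.8235 + 0.9766 = 2.7788

2.78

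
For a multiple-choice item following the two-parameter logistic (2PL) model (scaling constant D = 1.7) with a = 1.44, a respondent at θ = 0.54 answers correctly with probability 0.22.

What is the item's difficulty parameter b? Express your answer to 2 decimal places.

P(θ) = 1 / (1 + exp(−D·a(θ − b)))
logit(0.22) = ln(0.22/0.78) = -1.2657
b = θ − logit/(1.7·a) = 0.54 − (-1.2657)/2.4480 = 1.0570

1.06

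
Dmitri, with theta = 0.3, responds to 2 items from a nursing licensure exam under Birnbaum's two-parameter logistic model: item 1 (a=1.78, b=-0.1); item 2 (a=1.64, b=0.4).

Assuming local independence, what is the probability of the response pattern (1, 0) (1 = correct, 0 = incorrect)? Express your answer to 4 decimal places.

P(theta) = 1 / (1 + exp(−a(theta − b)))
P_1 = 1/(1+e^{-0.7120}) = 0.6708
P_2 = 1/(1+e^{0.1640}) = 0.4591
L = P_1 × (1−P_2) = 0.6708 × 0.5409 = 0.36286

0.3629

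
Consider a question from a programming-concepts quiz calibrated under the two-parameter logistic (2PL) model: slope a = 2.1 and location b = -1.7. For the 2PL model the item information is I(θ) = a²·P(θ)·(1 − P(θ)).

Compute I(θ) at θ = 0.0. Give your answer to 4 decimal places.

P = 1/(1+e^{-3.5700}) = 0.9726
P(1−P) = 0.9726 × 0.0274 = 0.0266
I = a² × P(1−P) = 2.1² × 0.0266 = 0.11746

0.1175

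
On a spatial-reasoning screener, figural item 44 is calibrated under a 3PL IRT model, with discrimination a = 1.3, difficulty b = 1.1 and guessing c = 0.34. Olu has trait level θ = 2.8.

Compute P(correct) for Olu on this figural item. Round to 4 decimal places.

P(θ) = c + (1 − c) · 1 / (1 + exp(−a(θ − b)))
Exponent: 1.3 × (2.8 − 1.1) = 2.2100
1/(1 + e^{-2.2100}) = 0.9011
P = 0.34 + 0.66 × 0.9011 = 0.9348

0.9348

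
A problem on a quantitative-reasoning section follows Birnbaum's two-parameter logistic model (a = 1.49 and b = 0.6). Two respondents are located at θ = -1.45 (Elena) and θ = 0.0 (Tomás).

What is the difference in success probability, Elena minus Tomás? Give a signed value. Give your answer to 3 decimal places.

-0.245

P(θ) = 1 / (1 + exp(−a(θ − b)))
P(Elena) = 0.0450  [exponent -3.0545]
P(Tomás) = 0.2903  [exponent -0.8940]
Difference = 0.0450 − 0.2903 = -0.2453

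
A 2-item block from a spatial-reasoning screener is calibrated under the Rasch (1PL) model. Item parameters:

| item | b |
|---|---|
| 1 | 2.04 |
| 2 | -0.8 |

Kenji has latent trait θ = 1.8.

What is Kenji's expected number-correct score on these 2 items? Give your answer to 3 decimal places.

1.371

P(θ) = 1 / (1 + exp(−(θ − b)))
P_1 = 1/(1+e^{0.2400}) = 0.4403
P_2 = 1/(1+e^{-2.6000}) = 0.9309
E[score] = 0.4403 + 0.9309 = 1.3711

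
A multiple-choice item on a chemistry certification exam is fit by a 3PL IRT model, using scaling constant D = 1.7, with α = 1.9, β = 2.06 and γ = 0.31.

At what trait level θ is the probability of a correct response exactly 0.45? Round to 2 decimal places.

1.64

P(θ) = γ + (1 − γ) · 1 / (1 + exp(−D·α(θ − β)))
Remove guessing floor: (0.45 − 0.31)/(1 − 0.31) = 0.2029
logit = ln(0.2029/0.7971) = -1.3683
θ = β + logit/(1.7·α) = 2.06 + (-1.3683)/3.2300 = 1.6364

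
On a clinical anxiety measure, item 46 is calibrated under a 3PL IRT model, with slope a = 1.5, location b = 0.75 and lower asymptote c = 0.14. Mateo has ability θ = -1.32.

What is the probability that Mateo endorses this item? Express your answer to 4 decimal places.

0.1769

P(θ) = c + (1 − c) · 1 / (1 + exp(−a(θ − b)))
Exponent: 1.5 × (-1.32 − 0.75) = -3.1050
1/(1 + e^{3.1050}) = 0.0429
P = 0.14 + 0.86 × 0.0429 = 0.1769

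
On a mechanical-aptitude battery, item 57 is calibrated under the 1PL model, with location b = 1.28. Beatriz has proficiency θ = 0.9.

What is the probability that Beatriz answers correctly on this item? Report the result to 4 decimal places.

P(θ) = 1 / (1 + exp(−(θ − b)))
Exponent: (0.9 − 1.28) = -0.3800
1/(1 + e^{0.3800}) = 0.4061
P = 0.4061

0.4061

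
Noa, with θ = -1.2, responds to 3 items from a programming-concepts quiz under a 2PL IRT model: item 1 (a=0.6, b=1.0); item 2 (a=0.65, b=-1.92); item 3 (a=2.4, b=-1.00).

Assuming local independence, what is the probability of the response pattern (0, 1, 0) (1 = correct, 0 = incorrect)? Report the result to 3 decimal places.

P(θ) = 1 / (1 + exp(−a(θ − b)))
P_1 = 1/(1+e^{1.3200}) = 0.2108
P_2 = 1/(1+e^{-0.4680}) = 0.6149
P_3 = 1/(1+e^{0.4800}) = 0.3823
L = (1−P_1) × P_2 × (1−P_3) = 0.7892 × 0.6149 × 0.6177 = 0.29978

0.300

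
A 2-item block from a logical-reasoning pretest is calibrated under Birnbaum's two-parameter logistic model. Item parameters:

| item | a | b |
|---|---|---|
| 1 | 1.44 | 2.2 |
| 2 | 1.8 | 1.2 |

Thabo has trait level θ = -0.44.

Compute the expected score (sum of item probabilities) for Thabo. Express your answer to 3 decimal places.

P(θ) = 1 / (1 + exp(−a(θ − b)))
P_1 = 1/(1+e^{3.8016}) = 0.0218
P_2 = 1/(1+e^{2.9520}) = 0.0496
E[score] = 0.0218 + 0.0496 = 0.0715

0.071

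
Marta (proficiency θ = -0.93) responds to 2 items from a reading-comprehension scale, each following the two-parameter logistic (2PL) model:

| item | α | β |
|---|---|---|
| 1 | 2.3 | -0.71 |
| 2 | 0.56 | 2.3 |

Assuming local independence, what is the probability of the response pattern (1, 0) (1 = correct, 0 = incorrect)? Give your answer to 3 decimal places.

0.323

P(θ) = 1 / (1 + exp(−α(θ − β)))
P_1 = 1/(1+e^{0.5060}) = 0.3761
P_2 = 1/(1+e^{1.8088}) = 0.1408
L = P_1 × (1−P_2) = 0.3761 × 0.8592 = 0.32318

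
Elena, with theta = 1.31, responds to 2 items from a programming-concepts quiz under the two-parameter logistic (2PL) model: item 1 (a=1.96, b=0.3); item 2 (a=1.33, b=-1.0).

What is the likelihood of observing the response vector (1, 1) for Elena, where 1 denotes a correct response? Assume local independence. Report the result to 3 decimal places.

P(theta) = 1 / (1 + exp(−a(theta − b)))
P_1 = 1/(1+e^{-1.9796}) = 0.8786
P_2 = 1/(1+e^{-3.0723}) = 0.9557
L = P_1 × P_2 = 0.8786 × 0.9557 = 0.83975

0.840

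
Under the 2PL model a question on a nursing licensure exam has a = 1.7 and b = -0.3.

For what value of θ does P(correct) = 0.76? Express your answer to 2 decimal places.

P(θ) = 1 / (1 + exp(−a(θ − b)))
logit = ln(0.7600/0.2400) = 1.1527
θ = b + logit/(a) = -0.3 + 1.1527/1.7000 = 0.3780

0.38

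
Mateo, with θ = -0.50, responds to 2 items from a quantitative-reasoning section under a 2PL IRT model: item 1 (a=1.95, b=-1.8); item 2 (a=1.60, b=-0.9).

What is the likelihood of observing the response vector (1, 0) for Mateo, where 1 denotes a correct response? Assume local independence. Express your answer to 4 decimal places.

P(θ) = 1 / (1 + exp(−a(θ − b)))
P_1 = 1/(1+e^{-2.5350}) = 0.9266
P_2 = 1/(1+e^{-0.6400}) = 0.6548
L = P_1 × (1−P_2) = 0.9266 × 0.3452 = 0.31989

0.3199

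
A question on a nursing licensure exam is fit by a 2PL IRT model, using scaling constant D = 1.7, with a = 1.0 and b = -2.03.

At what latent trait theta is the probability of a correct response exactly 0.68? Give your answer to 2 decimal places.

P(theta) = 1 / (1 + exp(−D·a(theta − b)))
logit = ln(0.6800/0.3200) = 0.7538
theta = b + logit/(1.7·a) = -2.03 + 0.7538/1.7000 = -1.5866

-1.59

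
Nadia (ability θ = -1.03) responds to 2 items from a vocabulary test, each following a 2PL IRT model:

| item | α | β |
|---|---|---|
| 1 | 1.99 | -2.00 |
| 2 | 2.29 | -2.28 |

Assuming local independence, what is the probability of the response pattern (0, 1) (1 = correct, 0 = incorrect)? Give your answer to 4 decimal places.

0.1199

P(θ) = 1 / (1 + exp(−α(θ − β)))
P_1 = 1/(1+e^{-1.9303}) = 0.8733
P_2 = 1/(1+e^{-2.8625}) = 0.9460
L = (1−P_1) × P_2 = 0.1267 × 0.9460 = 0.11987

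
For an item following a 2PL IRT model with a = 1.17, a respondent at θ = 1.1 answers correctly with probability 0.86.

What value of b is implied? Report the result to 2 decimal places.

P(θ) = 1 / (1 + exp(−a(θ − b)))
logit(0.86) = ln(0.86/0.14) = 1.8153
b = θ − logit/(a) = 1.1 − 1.8153/1.1700 = -0.4515

-0.45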